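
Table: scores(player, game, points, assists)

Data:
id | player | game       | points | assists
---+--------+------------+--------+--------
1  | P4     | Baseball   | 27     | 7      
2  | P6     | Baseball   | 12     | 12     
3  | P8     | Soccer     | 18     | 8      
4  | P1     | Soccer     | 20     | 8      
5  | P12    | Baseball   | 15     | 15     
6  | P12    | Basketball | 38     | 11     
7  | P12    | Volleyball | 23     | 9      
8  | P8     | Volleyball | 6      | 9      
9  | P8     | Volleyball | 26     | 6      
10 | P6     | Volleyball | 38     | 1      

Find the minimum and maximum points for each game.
SELECT game, MIN(points), MAX(points)
FROM scores
GROUP BY game

Result:
  Baseball: min=12, max=27
  Basketball: min=38, max=38
  Soccer: min=18, max=20
  Volleyball: min=6, max=38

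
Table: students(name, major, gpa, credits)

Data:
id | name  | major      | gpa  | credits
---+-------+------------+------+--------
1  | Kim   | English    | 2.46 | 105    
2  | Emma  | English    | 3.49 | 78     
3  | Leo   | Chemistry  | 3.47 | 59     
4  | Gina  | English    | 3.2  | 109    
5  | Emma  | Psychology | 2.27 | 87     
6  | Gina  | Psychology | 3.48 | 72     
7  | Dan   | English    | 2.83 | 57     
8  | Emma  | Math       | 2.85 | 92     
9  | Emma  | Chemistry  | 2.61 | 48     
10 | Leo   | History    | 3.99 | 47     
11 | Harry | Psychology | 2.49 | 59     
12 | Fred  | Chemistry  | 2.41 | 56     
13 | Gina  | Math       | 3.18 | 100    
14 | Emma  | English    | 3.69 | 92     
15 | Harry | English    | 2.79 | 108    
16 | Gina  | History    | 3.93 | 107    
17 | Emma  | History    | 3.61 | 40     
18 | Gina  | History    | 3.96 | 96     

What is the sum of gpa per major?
SELECT major, SUM(gpa) as result
FROM students
GROUP BY major

Result:
  Chemistry: 8.49
  English: 18.46
  History: 15.49
  Math: 6.03
  Psychology: 8.24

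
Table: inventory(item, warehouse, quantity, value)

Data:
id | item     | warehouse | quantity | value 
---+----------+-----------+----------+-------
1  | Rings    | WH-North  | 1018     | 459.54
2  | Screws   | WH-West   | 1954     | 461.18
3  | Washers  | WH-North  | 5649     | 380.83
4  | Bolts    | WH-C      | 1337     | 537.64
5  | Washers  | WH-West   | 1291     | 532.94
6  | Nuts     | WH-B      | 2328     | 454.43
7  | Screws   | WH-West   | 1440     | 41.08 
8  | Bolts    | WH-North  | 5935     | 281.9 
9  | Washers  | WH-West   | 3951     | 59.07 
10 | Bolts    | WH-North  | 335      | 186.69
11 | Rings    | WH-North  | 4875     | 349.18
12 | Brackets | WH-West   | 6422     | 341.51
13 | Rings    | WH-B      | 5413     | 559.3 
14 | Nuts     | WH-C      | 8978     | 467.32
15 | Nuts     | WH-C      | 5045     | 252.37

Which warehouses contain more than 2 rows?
SELECT warehouse, COUNT(*) as cnt
FROM inventory
GROUP BY warehouse
HAVING COUNT(*) > 2

Result:
  WH-C: 3
  WH-North: 5
  WH-West: 5

Note: HAVING filters groups after aggregation, WHERE filters rows before.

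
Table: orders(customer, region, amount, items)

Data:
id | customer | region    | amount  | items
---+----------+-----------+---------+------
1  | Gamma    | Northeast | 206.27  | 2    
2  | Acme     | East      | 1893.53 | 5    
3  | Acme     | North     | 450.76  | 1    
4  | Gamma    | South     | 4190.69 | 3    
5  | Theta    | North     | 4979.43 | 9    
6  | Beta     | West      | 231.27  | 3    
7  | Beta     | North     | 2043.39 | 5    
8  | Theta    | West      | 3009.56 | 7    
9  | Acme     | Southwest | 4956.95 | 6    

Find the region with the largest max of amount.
SELECT region, MAX(amount) as val
FROM orders
GROUP BY region
ORDER BY val DESC
LIMIT 1

Result: North with max(amount) = 4979.43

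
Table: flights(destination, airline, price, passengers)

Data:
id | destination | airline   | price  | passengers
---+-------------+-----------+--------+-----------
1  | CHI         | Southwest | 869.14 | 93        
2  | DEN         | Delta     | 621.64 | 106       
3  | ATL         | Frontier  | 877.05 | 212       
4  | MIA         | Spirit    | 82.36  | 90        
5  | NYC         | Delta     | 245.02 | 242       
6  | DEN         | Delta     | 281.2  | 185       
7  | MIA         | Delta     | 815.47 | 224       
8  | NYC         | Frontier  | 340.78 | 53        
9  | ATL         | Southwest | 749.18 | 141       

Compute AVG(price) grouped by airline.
SELECT airline, AVG(price) as result
FROM flights
GROUP BY airline

Result:
  Delta: 490.83
  Frontier: 608.92
  Southwest: 809.16
  Spirit: 82.36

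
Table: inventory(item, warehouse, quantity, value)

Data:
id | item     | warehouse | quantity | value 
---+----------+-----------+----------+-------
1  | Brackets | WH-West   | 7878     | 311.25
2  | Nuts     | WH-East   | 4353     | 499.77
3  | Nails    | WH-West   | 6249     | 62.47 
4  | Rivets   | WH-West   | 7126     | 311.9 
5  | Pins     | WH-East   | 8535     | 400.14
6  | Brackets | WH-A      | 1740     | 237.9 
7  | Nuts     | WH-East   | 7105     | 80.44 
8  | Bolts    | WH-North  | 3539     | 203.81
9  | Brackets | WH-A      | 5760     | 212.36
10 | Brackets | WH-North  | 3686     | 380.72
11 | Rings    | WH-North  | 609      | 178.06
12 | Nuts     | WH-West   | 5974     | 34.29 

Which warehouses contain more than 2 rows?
SELECT warehouse, COUNT(*) as cnt
FROM inventory
GROUP BY warehouse
HAVING COUNT(*) > 2

Result:
  WH-East: 3
  WH-North: 3
  WH-West: 4

Note: HAVING filters groups after aggregation, WHERE filters rows before.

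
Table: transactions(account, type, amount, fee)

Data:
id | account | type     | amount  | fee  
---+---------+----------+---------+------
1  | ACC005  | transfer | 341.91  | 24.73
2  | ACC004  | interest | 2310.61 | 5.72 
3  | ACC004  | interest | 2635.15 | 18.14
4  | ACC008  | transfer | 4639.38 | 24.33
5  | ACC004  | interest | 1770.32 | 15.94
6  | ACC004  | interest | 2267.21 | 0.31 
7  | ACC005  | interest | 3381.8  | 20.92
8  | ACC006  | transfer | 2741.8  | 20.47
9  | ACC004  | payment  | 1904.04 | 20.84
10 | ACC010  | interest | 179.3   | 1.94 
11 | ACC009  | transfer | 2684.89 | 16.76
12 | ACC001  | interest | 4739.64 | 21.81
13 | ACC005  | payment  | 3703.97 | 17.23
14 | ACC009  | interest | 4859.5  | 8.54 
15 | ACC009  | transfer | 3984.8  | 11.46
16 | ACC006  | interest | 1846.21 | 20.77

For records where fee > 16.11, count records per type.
SELECT type, COUNT(*)
FROM transactions
WHERE fee > 16.11
GROUP BY type

Note: WHERE filters rows before grouping.

Result:
  interest: 4
  payment: 2
  transfer: 4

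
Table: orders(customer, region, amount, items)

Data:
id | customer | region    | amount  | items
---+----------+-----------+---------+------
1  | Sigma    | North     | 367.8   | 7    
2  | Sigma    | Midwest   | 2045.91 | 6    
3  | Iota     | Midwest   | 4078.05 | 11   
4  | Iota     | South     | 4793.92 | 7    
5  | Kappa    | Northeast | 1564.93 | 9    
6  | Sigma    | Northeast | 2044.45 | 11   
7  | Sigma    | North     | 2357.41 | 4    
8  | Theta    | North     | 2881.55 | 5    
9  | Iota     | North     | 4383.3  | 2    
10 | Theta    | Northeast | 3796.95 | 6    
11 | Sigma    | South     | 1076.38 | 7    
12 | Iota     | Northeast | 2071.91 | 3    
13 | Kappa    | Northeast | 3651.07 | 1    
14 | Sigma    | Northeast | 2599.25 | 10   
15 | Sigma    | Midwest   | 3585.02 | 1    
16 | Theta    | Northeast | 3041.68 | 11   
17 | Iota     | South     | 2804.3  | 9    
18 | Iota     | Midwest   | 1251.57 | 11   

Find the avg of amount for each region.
SELECT region, AVG(amount) as result
FROM orders
GROUP BY region

Result:
  Midwest: 2740.14
  North: 2497.52
  Northeast: 2681.46
  South: 2891.53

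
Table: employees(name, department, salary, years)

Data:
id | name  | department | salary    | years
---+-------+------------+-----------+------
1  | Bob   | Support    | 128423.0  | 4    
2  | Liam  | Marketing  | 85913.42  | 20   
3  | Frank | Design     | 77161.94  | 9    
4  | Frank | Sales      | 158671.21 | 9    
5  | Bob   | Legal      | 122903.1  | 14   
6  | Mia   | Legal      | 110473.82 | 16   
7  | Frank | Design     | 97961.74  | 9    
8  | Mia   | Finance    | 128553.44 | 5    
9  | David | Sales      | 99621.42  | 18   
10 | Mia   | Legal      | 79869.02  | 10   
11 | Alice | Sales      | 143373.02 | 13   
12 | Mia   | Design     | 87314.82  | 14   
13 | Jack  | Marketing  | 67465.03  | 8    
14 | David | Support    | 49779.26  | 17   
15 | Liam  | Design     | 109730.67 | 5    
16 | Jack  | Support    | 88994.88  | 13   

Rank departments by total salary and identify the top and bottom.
SELECT department, SUM(salary)
FROM employees
GROUP BY department
ORDER BY SUM(salary)

All groups:
  Finance: 128553.44
  Marketing: 153378.45
  Support: 267197.14
  Legal: 313245.94
  Design: 372169.17
  Sales: 401665.65

Highest: Sales (401665.65)
Lowest: Finance (128553.44)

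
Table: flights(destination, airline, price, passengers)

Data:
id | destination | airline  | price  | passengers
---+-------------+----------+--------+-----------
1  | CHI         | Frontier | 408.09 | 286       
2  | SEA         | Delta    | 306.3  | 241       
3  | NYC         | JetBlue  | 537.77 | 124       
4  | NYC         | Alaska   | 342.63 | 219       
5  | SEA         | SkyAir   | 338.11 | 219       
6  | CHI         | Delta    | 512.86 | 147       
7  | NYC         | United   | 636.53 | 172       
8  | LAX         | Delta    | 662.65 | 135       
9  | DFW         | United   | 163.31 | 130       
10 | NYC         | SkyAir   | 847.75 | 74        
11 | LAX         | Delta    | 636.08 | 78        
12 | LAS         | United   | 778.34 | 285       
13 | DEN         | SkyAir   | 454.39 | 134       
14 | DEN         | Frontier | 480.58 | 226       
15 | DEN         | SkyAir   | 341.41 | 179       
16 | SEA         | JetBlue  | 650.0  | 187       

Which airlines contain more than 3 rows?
SELECT airline, COUNT(*) as cnt
FROM flights
GROUP BY airline
HAVING COUNT(*) > 3

Result:
  Delta: 4
  SkyAir: 4

Note: HAVING filters groups after aggregation, WHERE filters rows before.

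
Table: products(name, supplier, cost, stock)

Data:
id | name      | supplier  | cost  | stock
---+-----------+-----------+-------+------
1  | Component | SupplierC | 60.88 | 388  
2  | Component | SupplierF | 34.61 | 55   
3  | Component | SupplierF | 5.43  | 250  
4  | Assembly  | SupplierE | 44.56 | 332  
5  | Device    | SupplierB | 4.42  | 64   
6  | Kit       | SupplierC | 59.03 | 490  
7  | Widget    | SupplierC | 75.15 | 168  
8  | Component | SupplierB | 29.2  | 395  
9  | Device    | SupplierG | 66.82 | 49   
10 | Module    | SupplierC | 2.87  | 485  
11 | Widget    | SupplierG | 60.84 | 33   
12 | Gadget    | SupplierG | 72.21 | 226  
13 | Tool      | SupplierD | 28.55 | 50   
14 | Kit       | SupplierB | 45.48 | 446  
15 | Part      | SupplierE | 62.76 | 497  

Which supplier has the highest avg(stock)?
SELECT supplier, AVG(stock) as val
FROM products
GROUP BY supplier
ORDER BY val DESC
LIMIT 1

Result: SupplierE with avg(stock) = 414.50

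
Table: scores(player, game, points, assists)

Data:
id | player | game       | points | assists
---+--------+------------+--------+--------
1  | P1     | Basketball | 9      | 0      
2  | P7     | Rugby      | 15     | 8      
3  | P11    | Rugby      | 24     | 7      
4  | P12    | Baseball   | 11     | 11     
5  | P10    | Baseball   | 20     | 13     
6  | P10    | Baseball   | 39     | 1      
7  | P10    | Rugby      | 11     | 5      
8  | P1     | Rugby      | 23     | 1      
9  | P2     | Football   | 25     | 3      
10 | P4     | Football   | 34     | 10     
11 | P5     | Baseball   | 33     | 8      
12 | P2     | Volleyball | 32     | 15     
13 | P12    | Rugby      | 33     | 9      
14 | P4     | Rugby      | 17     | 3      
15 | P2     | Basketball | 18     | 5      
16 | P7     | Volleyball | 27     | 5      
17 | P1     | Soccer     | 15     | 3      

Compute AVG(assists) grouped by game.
SELECT game, AVG(assists) as result
FROM scores
GROUP BY game

Result:
  Baseball: 8.25
  Basketball: 2.50
  Football: 6.50
  Rugby: 5.50
  Soccer: 3.00
  Volleyball: 10.00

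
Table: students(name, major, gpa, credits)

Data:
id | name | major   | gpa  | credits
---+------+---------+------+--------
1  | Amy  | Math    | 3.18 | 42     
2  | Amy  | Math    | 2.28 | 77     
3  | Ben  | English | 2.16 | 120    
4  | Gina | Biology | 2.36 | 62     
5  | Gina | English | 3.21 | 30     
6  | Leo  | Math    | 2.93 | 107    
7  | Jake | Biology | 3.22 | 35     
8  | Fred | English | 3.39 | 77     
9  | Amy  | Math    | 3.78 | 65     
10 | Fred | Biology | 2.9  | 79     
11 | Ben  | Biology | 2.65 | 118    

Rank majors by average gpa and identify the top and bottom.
SELECT major, AVG(gpa)
FROM students
GROUP BY major
ORDER BY AVG(gpa)

All groups:
  Biology: 2.78
  English: 2.92
  Math: 3.04

Highest: Math (3.04)
Lowest: Biology (2.78)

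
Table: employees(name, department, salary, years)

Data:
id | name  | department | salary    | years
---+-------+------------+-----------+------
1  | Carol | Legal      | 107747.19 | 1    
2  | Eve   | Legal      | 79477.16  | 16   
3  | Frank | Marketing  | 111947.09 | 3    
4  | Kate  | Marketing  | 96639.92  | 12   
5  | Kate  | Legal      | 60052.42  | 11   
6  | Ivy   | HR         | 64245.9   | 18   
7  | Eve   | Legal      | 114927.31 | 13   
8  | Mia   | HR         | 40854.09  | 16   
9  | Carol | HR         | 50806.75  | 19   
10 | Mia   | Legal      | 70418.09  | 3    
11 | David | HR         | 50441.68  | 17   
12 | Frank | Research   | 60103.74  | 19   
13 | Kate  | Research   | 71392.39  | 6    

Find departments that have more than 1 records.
SELECT department, COUNT(*) as cnt
FROM employees
GROUP BY department
HAVING COUNT(*) > 1

Result:
  HR: 4
  Legal: 5
  Marketing: 2
  Research: 2

Note: HAVING filters groups after aggregation, WHERE filters rows before.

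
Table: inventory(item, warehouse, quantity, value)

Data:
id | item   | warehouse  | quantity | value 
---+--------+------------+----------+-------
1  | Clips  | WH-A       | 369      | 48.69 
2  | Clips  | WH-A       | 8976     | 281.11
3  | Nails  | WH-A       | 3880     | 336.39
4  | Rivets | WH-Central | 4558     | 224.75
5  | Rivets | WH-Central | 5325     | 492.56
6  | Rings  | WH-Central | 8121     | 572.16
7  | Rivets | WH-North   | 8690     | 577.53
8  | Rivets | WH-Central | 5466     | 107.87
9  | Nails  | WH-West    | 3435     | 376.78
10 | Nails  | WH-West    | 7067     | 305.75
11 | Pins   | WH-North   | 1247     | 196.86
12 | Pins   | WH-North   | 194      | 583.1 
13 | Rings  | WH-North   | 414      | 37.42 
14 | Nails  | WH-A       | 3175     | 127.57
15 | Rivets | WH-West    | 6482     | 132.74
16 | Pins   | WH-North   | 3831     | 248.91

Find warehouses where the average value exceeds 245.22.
SELECT warehouse, AVG(value)
FROM inventory
GROUP BY warehouse
HAVING AVG(value) > 245.22

Result:
  WH-Central: avg=349.34
  WH-North: avg=328.76
  WH-West: avg=271.76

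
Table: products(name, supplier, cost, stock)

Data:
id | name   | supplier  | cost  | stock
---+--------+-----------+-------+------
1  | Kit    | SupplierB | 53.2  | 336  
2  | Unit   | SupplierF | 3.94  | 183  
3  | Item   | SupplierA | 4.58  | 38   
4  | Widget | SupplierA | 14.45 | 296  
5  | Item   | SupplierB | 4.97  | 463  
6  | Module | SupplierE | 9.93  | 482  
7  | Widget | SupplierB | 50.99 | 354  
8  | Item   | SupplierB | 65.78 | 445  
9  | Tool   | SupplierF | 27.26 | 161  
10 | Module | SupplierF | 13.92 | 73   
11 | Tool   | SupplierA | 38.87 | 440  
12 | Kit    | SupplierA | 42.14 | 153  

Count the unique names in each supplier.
SELECT supplier, COUNT(DISTINCT name)
FROM products
GROUP BY supplier

Result:
  SupplierA: 4 distinct
  SupplierB: 3 distinct
  SupplierE: 1 distinct
  SupplierF: 3 distinct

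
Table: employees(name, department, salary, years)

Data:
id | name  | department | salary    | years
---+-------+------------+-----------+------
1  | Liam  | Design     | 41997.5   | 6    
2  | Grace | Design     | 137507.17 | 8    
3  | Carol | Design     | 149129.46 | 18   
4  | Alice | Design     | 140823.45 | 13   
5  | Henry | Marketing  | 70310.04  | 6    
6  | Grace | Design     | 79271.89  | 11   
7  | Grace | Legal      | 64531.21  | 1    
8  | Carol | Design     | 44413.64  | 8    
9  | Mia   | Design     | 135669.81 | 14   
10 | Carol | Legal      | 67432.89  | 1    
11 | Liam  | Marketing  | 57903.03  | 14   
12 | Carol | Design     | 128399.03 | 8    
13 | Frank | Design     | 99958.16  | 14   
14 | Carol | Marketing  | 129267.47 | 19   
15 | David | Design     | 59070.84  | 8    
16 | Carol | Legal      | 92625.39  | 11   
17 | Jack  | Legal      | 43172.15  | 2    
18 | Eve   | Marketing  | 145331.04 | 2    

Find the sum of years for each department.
SELECT department, SUM(years) as result
FROM employees
GROUP BY department

Result:
  Design: 108
  Legal: 15
  Marketing: 41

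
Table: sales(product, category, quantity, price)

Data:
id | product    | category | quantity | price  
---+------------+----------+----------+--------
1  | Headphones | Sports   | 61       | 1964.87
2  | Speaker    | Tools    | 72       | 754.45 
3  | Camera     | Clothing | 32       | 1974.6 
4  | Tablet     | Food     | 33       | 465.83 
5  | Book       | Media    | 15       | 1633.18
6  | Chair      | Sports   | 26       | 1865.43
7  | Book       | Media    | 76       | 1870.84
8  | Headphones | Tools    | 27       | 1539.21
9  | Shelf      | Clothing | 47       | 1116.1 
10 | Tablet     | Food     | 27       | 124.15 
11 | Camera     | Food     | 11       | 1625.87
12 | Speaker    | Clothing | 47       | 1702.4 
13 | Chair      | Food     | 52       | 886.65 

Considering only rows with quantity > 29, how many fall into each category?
SELECT category, COUNT(*)
FROM sales
WHERE quantity > 29
GROUP BY category

Note: WHERE filters rows before grouping.

Result:
  Clothing: 3
  Food: 2
  Media: 1
  Sports: 1
  Tools: 1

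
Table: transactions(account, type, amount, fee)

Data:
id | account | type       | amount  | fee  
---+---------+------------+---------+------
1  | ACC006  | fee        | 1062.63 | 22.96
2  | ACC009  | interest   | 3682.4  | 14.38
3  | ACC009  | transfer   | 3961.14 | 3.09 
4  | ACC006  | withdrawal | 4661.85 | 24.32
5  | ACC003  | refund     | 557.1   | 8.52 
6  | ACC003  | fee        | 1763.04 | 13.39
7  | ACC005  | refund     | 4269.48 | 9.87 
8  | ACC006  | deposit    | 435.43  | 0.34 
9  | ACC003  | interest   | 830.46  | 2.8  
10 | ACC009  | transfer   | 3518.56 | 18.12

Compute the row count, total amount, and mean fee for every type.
SELECT type,
       COUNT(*) as cnt,
       SUM(amount) as total_amount,
       AVG(fee) as avg_fee
FROM transactions
GROUP BY type

Result:
  deposit: 1 records, 435.43 total amount, 0.34 avg fee
  fee: 2 records, 2825.67 total amount, 18.18 avg fee
  interest: 2 records, 4512.86 total amount, 8.59 avg fee
  refund: 2 records, 4826.58 total amount, 9.20 avg fee
  transfer: 2 records, 7479.70 total amount, 10.61 avg fee
  withdrawal: 1 records, 4661.85 total amount, 24.32 avg fee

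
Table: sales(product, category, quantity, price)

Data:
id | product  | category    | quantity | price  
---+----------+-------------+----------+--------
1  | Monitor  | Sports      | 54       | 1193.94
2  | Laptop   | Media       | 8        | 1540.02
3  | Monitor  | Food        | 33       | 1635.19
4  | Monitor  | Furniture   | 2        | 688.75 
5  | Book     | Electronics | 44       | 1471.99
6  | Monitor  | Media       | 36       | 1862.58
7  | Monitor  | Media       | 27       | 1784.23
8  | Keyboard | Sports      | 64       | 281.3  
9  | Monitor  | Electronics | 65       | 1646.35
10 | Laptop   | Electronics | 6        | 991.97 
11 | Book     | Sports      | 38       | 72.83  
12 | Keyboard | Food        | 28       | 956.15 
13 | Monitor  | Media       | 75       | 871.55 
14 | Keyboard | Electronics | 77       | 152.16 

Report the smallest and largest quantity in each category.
SELECT category, MIN(quantity), MAX(quantity)
FROM sales
GROUP BY category

Result:
  Electronics: min=6, max=77
  Food: min=28, max=33
  Furniture: min=2, max=2
  Media: min=8, max=75
  Sports: min=38, max=64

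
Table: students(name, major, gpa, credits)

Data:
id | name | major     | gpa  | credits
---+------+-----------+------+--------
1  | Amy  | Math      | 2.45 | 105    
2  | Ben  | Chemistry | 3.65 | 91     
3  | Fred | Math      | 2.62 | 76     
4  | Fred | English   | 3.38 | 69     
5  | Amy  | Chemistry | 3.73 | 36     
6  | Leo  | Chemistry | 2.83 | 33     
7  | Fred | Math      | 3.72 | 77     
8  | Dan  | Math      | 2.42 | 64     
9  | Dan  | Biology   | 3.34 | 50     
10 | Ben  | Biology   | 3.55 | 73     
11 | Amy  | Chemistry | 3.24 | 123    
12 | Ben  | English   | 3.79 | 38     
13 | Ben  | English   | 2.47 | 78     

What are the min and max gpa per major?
SELECT major, MIN(gpa), MAX(gpa)
FROM students
GROUP BY major

Result:
  Biology: min=3.34, max=3.55
  Chemistry: min=2.83, max=3.73
  English: min=2.47, max=3.79
  Math: min=2.42, max=3.72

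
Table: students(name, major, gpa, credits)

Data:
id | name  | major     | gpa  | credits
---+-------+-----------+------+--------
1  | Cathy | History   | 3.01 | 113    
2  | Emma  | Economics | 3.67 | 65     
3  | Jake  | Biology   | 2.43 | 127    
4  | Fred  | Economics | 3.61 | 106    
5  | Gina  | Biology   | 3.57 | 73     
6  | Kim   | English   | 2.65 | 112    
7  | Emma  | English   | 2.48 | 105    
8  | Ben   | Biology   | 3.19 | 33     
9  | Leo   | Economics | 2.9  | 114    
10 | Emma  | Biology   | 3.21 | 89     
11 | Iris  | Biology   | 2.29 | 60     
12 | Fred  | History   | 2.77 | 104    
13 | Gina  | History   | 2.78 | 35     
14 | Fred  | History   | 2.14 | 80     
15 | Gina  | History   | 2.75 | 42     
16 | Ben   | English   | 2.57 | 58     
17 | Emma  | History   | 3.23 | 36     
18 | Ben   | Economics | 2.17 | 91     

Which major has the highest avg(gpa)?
SELECT major, AVG(gpa) as val
FROM students
GROUP BY major
ORDER BY val DESC
LIMIT 1

Result: Economics with avg(gpa) = 3.09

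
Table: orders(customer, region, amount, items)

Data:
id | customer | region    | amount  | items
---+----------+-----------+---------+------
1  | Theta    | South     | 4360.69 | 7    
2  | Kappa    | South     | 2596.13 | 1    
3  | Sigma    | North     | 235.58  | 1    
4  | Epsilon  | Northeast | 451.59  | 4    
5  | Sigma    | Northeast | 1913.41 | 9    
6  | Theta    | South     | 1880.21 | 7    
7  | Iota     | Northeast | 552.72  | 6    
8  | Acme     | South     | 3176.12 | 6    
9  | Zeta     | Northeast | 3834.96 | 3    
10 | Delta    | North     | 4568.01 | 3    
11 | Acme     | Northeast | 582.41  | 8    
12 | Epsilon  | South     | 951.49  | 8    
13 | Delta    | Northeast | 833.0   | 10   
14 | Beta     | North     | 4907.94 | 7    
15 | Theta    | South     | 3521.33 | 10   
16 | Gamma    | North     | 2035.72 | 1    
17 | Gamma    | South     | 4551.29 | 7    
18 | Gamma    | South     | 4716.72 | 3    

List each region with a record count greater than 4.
SELECT region, COUNT(*) as cnt
FROM orders
GROUP BY region
HAVING COUNT(*) > 4

Result:
  Northeast: 6
  South: 8

Note: HAVING filters groups after aggregation, WHERE filters rows before.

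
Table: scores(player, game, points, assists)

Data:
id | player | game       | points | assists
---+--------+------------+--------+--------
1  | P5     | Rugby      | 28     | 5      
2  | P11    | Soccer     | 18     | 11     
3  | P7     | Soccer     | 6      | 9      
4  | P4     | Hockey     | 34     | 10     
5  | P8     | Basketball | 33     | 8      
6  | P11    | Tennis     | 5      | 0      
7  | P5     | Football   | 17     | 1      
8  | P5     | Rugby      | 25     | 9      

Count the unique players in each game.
SELECT game, COUNT(DISTINCT player)
FROM scores
GROUP BY game

Result:
  Basketball: 1 distinct
  Football: 1 distinct
  Hockey: 1 distinct
  Rugby: 1 distinct
  Soccer: 2 distinct
  Tennis: 1 distinct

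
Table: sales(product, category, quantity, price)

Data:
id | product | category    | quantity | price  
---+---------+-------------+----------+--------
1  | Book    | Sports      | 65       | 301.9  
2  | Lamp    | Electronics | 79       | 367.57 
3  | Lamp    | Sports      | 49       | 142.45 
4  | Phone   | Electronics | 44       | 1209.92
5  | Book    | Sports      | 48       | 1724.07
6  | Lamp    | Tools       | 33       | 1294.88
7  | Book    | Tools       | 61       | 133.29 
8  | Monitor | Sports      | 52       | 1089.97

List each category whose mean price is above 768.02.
SELECT category, AVG(price)
FROM sales
GROUP BY category
HAVING AVG(price) > 768.02

Result:
  Electronics: avg=788.75
  Sports: avg=814.60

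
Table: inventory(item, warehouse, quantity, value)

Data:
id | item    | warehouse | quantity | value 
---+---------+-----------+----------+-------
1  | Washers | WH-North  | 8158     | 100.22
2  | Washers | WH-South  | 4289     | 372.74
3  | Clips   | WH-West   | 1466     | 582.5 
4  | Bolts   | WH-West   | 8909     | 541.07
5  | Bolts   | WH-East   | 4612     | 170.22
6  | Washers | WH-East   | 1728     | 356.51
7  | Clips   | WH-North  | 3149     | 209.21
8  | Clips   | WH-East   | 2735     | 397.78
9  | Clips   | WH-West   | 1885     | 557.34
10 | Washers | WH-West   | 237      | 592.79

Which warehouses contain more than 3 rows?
SELECT warehouse, COUNT(*) as cnt
FROM inventory
GROUP BY warehouse
HAVING COUNT(*) > 3

Result:
  WH-West: 4

Note: HAVING filters groups after aggregation, WHERE filters rows before.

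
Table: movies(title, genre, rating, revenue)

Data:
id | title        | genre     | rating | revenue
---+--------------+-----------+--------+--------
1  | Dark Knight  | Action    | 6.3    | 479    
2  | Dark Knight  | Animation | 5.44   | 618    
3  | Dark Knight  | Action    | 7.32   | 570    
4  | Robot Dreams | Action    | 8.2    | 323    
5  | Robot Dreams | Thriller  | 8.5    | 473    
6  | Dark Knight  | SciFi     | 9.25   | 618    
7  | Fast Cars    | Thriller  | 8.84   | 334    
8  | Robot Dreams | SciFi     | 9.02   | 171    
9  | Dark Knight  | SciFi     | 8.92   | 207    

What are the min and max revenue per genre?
SELECT genre, MIN(revenue), MAX(revenue)
FROM movies
GROUP BY genre

Result:
  Action: min=323, max=570
  Animation: min=618, max=618
  SciFi: min=171, max=618
  Thriller: min=334, max=473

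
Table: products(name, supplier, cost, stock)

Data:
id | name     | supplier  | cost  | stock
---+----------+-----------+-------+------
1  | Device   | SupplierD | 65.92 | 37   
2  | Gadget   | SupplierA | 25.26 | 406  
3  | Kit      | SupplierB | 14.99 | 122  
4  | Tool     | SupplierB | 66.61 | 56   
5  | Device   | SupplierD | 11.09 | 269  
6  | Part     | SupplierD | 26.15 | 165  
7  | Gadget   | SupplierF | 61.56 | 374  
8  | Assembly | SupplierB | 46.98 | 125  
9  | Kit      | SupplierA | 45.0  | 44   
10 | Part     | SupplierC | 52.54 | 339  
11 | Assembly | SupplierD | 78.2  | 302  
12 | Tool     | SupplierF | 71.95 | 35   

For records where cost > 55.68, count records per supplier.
SELECT supplier, COUNT(*)
FROM products
WHERE cost > 55.68
GROUP BY supplier

Note: WHERE filters rows before grouping.

Result:
  SupplierB: 1
  SupplierD: 2
  SupplierF: 2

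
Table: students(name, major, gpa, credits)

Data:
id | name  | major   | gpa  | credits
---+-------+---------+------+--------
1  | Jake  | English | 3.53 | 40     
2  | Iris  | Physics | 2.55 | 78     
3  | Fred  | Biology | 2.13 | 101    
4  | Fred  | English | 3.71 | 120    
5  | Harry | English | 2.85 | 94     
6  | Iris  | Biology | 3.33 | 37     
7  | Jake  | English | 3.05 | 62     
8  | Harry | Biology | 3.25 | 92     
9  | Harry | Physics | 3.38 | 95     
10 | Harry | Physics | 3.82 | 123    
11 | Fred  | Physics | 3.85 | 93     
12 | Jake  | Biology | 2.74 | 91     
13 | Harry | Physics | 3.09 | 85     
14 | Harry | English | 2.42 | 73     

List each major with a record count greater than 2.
SELECT major, COUNT(*) as cnt
FROM students
GROUP BY major
HAVING COUNT(*) > 2

Result:
  Biology: 4
  English: 5
  Physics: 5

Note: HAVING filters groups after aggregation, WHERE filters rows before.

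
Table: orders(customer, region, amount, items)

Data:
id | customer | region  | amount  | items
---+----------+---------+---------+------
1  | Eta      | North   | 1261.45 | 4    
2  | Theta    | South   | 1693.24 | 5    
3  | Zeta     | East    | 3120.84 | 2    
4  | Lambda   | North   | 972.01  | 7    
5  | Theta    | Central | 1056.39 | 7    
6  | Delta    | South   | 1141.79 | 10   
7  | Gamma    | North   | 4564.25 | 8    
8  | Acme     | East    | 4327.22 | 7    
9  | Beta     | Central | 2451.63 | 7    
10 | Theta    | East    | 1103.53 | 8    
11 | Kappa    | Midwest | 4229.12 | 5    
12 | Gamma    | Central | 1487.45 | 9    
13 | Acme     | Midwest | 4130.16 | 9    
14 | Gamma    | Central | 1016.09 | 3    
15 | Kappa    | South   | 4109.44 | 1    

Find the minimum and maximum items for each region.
SELECT region, MIN(items), MAX(items)
FROM orders
GROUP BY region

Result:
  Central: min=3, max=9
  East: min=2, max=8
  Midwest: min=5, max=9
  North: min=4, max=8
  South: min=1, max=10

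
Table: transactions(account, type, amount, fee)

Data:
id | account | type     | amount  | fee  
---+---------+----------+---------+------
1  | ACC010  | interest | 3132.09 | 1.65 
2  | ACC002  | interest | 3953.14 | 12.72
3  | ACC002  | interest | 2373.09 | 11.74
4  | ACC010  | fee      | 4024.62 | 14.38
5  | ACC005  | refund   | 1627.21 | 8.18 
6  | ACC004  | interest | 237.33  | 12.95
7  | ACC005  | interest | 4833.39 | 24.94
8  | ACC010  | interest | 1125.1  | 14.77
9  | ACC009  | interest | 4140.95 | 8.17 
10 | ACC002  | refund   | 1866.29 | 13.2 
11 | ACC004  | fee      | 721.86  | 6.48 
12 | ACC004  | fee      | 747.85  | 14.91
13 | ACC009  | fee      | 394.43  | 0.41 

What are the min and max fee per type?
SELECT type, MIN(fee), MAX(fee)
FROM transactions
GROUP BY type

Result:
  fee: min=0.41, max=14.91
  interest: min=1.65, max=24.94
  refund: min=8.18, max=13.20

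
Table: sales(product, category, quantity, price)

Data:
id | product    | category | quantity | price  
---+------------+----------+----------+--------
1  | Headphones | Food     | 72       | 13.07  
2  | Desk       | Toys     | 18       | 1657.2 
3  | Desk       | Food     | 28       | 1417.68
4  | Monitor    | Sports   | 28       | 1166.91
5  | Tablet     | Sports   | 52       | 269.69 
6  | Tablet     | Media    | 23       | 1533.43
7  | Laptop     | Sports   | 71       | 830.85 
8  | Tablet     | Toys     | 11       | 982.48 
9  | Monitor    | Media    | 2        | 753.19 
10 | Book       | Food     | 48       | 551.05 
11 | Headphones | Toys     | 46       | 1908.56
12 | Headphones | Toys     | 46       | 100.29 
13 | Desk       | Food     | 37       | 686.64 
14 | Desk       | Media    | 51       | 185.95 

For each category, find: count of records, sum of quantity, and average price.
SELECT category,
       COUNT(*) as cnt,
       SUM(quantity) as total_quantity,
       AVG(price) as avg_price
FROM sales
GROUP BY category

Result:
  Food: 4 records, 185 total quantity, 667.11 avg price
  Media: 3 records, 76 total quantity, 824.19 avg price
  Sports: 3 records, 151 total quantity, 755.82 avg price
  Toys: 4 records, 121 total quantity, 1162.13 avg price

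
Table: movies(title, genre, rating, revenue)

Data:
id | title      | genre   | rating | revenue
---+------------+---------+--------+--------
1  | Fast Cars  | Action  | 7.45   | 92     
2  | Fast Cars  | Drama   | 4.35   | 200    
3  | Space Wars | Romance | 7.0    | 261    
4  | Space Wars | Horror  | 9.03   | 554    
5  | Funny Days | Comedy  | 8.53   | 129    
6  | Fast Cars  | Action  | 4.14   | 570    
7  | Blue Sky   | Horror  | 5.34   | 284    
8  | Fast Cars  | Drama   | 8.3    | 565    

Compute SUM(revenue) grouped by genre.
SELECT genre, SUM(revenue) as result
FROM movies
GROUP BY genre

Result:
  Action: 662
  Comedy: 129
  Drama: 765
  Horror: 838
  Romance: 261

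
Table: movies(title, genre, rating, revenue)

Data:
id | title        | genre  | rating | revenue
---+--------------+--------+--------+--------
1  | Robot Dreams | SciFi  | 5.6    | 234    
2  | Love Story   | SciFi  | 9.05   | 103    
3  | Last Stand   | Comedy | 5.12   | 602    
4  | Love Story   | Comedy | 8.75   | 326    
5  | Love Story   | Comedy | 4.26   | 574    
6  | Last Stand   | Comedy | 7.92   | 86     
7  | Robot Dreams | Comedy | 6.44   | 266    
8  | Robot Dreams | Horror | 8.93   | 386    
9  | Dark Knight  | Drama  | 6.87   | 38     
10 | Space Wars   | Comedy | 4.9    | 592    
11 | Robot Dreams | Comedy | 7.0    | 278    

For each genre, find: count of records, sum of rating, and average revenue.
SELECT genre,
       COUNT(*) as cnt,
       SUM(rating) as total_rating,
       AVG(revenue) as avg_revenue
FROM movies
GROUP BY genre

Result:
  Comedy: 7 records, 44.39 total rating, 389.14 avg revenue
  Drama: 1 records, 6.87 total rating, 38.00 avg revenue
  Horror: 1 records, 8.93 total rating, 386.00 avg revenue
  SciFi: 2 records, 14.65 total rating, 168.50 avg revenue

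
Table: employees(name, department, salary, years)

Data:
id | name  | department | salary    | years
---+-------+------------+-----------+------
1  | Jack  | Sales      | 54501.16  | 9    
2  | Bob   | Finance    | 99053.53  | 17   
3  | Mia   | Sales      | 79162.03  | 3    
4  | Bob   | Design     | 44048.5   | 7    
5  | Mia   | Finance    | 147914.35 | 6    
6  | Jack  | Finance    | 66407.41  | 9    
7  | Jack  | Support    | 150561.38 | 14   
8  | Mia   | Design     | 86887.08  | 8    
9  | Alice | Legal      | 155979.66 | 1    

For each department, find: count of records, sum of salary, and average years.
SELECT department,
       COUNT(*) as cnt,
       SUM(salary) as total_salary,
       AVG(years) as avg_years
FROM employees
GROUP BY department

Result:
  Design: 2 records, 130935.58 total salary, 7.50 avg years
  Finance: 3 records, 313375.29 total salary, 10.67 avg years
  Legal: 1 records, 155979.66 total salary, 1.00 avg years
  Sales: 2 records, 133663.19 total salary, 6.00 avg years
  Support: 1 records, 150561.38 total salary, 14.00 avg years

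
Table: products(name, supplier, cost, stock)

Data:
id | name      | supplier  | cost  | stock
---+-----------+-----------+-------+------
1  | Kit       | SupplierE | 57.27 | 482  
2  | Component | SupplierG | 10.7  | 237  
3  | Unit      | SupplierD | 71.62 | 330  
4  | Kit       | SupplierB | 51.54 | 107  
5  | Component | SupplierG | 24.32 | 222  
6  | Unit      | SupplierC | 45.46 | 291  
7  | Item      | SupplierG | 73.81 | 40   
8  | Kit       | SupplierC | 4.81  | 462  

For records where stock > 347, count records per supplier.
SELECT supplier, COUNT(*)
FROM products
WHERE stock > 347
GROUP BY supplier

Note: WHERE filters rows before grouping.

Result:
  SupplierC: 1
  SupplierE: 1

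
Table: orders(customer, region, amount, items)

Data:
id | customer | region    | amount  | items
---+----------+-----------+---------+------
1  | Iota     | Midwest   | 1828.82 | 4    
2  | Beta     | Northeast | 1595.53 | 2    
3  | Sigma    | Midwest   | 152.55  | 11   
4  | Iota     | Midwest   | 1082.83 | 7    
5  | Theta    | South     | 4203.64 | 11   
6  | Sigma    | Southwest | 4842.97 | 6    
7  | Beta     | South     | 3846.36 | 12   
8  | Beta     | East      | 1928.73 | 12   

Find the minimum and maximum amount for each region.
SELECT region, MIN(amount), MAX(amount)
FROM orders
GROUP BY region

Result:
  East: min=1928.73, max=1928.73
  Midwest: min=152.55, max=1828.82
  Northeast: min=1595.53, max=1595.53
  South: min=3846.36, max=4203.64
  Southwest: min=4842.97, max=4842.97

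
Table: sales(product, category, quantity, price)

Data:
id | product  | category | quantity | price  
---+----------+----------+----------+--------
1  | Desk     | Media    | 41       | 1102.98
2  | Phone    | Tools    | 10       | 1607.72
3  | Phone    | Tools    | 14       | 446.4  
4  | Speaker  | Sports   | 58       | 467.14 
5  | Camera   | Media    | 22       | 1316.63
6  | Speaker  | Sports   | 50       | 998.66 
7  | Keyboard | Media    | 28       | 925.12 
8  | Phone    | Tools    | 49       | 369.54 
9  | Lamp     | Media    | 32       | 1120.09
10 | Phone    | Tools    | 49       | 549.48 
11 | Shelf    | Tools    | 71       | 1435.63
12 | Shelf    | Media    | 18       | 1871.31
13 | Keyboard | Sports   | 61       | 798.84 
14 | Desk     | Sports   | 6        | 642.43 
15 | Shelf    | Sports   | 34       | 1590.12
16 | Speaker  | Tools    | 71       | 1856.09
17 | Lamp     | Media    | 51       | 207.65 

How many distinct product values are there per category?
SELECT category, COUNT(DISTINCT product)
FROM sales
GROUP BY category

Result:
  Media: 5 distinct
  Sports: 4 distinct
  Tools: 3 distinct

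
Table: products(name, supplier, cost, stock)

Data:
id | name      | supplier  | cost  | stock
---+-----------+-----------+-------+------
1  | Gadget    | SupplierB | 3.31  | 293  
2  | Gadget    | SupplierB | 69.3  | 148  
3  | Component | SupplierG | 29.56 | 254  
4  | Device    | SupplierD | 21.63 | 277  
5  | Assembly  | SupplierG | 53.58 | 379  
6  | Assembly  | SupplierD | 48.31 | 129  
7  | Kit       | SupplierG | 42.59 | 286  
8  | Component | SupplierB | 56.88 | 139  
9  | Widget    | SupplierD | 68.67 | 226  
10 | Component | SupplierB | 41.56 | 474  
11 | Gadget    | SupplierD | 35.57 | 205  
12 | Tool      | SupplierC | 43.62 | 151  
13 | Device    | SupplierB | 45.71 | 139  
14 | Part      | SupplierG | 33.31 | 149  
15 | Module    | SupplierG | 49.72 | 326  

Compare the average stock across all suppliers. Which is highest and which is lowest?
SELECT supplier, AVG(stock)
FROM products
GROUP BY supplier
ORDER BY AVG(stock)

All groups:
  SupplierC: 151.00
  SupplierD: 209.25
  SupplierB: 238.60
  SupplierG: 278.80

Highest: SupplierG (278.80)
Lowest: SupplierC (151.00)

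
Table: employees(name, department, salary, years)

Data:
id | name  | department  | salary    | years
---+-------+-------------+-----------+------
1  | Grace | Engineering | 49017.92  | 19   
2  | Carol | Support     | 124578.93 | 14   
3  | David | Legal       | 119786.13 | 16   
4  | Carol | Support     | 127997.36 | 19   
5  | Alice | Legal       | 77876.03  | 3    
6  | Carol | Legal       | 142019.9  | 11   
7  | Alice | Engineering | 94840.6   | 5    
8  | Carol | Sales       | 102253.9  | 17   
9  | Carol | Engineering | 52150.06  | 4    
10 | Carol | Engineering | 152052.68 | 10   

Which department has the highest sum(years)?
SELECT department, SUM(years) as val
FROM employees
GROUP BY department
ORDER BY val DESC
LIMIT 1

Result: Engineering with sum(years) = 38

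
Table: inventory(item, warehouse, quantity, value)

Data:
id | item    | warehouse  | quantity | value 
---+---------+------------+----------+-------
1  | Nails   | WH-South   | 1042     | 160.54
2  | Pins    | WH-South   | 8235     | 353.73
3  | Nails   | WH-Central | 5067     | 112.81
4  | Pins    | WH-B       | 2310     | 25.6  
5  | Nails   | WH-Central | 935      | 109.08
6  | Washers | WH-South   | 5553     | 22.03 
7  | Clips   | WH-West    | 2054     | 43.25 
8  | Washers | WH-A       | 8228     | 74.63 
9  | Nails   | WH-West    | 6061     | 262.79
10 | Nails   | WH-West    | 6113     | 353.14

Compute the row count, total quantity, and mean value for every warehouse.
SELECT warehouse,
       COUNT(*) as cnt,
       SUM(quantity) as total_quantity,
       AVG(value) as avg_value
FROM inventory
GROUP BY warehouse

Result:
  WH-A: 1 records, 8228 total quantity, 74.63 avg value
  WH-B: 1 records, 2310 total quantity, 25.60 avg value
  WH-Central: 2 records, 6002 total quantity, 110.95 avg value
  WH-South: 3 records, 14830 total quantity, 178.77 avg value
  WH-West: 3 records, 14228 total quantity, 219.73 avg value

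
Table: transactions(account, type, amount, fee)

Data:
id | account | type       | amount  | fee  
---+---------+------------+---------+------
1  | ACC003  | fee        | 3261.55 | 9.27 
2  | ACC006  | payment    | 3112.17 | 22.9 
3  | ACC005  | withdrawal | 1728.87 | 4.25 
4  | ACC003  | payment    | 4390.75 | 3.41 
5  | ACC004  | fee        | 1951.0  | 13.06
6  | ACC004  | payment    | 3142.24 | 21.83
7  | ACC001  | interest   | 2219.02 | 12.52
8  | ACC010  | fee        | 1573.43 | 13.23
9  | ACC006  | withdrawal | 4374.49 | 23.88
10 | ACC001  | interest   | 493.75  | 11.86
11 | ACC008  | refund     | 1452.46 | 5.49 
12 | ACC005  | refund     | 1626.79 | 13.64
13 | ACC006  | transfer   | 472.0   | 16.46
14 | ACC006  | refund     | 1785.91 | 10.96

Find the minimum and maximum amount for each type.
SELECT type, MIN(amount), MAX(amount)
FROM transactions
GROUP BY type

Result:
  fee: min=1573.43, max=3261.55
  interest: min=493.75, max=2219.02
  payment: min=3112.17, max=4390.75
  refund: min=1452.46, max=1785.91
  transfer: min=472.00, max=472.00
  withdrawal: min=1728.87, max=4374.49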